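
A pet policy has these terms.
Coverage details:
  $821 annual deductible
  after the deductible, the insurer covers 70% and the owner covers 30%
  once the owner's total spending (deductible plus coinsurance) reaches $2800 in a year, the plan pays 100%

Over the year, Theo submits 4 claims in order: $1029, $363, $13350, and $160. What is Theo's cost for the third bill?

Bill 1, $1029: deductible takes $821, $208 remains; owner's 30% is $62.40. Owner owes $883.40 (running OOP $883.40).
Bill 2, $363: 30% coinsurance on $363 = $108.90. Cost to owner: $108.90. OOP to date $992.30.
Bill 3, $13350: deductible already satisfied, so owner's share is 30% × $13350 = $4005. That would push OOP to $4997.30, over the $2800 cap, so owner pays $2800 − $992.30 = $1807.70.

$1807.70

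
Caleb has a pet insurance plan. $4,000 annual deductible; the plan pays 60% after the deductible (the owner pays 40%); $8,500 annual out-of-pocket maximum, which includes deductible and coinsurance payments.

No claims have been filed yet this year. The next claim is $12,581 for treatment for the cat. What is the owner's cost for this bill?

$7,432.40

Deductible not yet touched, so the first $4,000 of the bill goes to the deductible.
After the $4,000 deductible portion, $12,581 − $4,000 = $8,581 is subject to coinsurance.
40% of $8,581 = $3,432.40 falls to the owner.
That puts the owner's cost at $4,000 + $3,432.40 = $7,432.40 before any cap.
Year-to-date out-of-pocket becomes $0 + $7,432.40 = $7,432.40, still under the $8,500 maximum, so no cap applies.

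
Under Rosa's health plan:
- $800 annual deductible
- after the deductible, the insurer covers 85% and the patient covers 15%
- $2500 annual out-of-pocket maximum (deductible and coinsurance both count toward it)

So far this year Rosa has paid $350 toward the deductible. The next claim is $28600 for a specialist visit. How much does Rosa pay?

$350 of the $800 deductible is already met, leaving $450.
That leaves $28600 − $450 = $28150 for coinsurance.
15% of $28150 = $4222.50 falls to the patient.
That puts the patient's cost at $450 + $4222.50 = $4672.50 before any cap.
That would bring total out-of-pocket to $5022.50, past the $2500 cap. The patient is capped at $2500 − $350 = $2150 on this claim.

$2150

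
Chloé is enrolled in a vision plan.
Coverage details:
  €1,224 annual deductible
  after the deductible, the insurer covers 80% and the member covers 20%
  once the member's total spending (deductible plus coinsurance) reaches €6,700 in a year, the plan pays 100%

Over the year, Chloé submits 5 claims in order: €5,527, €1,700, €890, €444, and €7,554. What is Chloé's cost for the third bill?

€178

Bill 1, €5,527: deductible takes €1,224, €4,303 remains; coinsurance €4,303 × 20% = €860.60. Member owes €2,084.60 (running OOP €2,084.60).
Bill 2, €1,700: deductible already satisfied, so member's share is 20% × €1,700 = €340. Member pays €340; OOP now €2,424.60.
Bill 3, €890: deductible met; 20% of €890 = €178. Cost to member: €178. OOP to date €2,602.60.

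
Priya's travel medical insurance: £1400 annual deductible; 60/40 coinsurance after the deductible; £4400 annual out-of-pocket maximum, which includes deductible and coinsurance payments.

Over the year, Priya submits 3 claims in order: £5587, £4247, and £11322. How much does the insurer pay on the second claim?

Bill 1, £5587: deductible takes £1400, £4187 remains; 40% of £4187 = £1674.80. Traveler owes £3074.80 (running OOP £3074.80). Insurer: £5587 − £3074.80 = £2512.20.
Bill 2, £4247: deductible already satisfied, so traveler's share is 40% × £4247 = £1698.80. Adding that to £3074.80 gives £4773.60, past the £4400 cap; traveler pays only £4400 − £3074.80 = £1325.20. Plan pays £4247 − £1325.20 = £2921.80.

£2921.80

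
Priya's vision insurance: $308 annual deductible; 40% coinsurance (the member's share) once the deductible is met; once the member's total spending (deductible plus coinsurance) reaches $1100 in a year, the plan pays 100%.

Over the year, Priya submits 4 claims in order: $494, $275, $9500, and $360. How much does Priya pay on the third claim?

Claim 1 ($494): $308 to deductible, leaving $186; coinsurance $186 × 40% = $74.40. Member pays $382.40; OOP now $382.40.
Claim 2 ($275): deductible met; 40% of $275 = $110. Cost to member: $110. OOP to date $492.40.
Claim 3 ($9500): deductible met; 40% of $9500 = $3800. That would push OOP to $4292.40, over the $1100 cap, so member pays $1100 − $492.40 = $607.60.

$607.60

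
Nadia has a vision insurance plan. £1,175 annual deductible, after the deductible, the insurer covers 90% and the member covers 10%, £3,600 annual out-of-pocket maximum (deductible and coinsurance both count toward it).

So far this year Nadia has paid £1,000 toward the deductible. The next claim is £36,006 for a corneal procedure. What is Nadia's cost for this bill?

Remaining deductible: £1,175 − £1,000 = £175.
The remaining £35,831 (= £36,006 − £175) moves to coinsurance.
Member's 10% share of £35,831 is £3,583.10.
That puts the member's cost at £175 + £3,583.10 = £3,758.10 before any cap.
Adding £3,758.10 to the £1,000 already spent would give £4,758.10, which exceeds the £3,600 cap; the member pays just £3,600 − £1,000 = £2,600.

£2,600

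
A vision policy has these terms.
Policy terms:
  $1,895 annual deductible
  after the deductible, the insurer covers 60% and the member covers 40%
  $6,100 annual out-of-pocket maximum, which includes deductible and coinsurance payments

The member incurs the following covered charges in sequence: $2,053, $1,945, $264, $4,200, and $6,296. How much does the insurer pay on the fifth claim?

$4,717.80

Bill 1, $2,053: $1,895 to deductible, leaving $158; member's 40% is $63.20. Member pays $1,958.20; OOP now $1,958.20. Plan pays $2,053 − $1,958.20 = $94.80.
Bill 2, $1,945: deductible already satisfied, so member's share is 40% × $1,945 = $778. Member owes $778 (running OOP $2,736.20). Plan pays $1,945 − $778 = $1,167.
Bill 3, $264: 40% coinsurance on $264 = $105.60. Cost to member: $105.60. OOP to date $2,841.80. Plan pays $264 − $105.60 = $158.40.
Bill 4, $4,200: deductible met; 40% of $4,200 = $1,680. Cost to member: $1,680. OOP to date $4,521.80. Plan pays $4,200 − $1,680 = $2,520.
Bill 5, $6,296: deductible already satisfied, so member's share is 40% × $6,296 = $2,518.40. Adding that to $4,521.80 gives $7,040.20, past the $6,100 cap; member pays only $6,100 − $4,521.80 = $1,578.20. Plan pays $6,296 − $1,578.20 = $4,717.80.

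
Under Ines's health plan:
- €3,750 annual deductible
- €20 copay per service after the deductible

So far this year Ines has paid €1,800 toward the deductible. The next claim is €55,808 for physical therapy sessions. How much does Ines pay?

€1,970

€1,800 of the €3,750 deductible is already met, leaving €1,950.
The remaining €53,858 (= €55,808 − €1,950) moves to the copay.
Copay on this service: €20.
That puts the patient's cost at €1,950 + €20 = €1,970.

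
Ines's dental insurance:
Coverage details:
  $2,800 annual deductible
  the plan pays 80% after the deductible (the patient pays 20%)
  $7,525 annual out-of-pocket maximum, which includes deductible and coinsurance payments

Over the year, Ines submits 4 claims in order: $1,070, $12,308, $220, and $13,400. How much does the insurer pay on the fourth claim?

Bill 1, $1,070: fully absorbed by the deductible. Patient owes $1,070 (running OOP $1,070). Insurer: $1,070 − $1,070 = $0.
Bill 2, $12,308: $1,730 finishes the deductible; $10,578 goes to coinsurance; 20% of $10,578 = $2,115.60. Patient owes $3,845.60 (running OOP $4,915.60). Plan pays $12,308 − $3,845.60 = $8,462.40.
Bill 3, $220: deductible already satisfied, so patient's share is 20% × $220 = $44. Patient owes $44 (running OOP $4,959.60). Insurer: $220 − $44 = $176.
Bill 4, $13,400: deductible met; 20% of $13,400 = $2,680. That would push OOP to $7,639.60, over the $7,525 cap, so patient pays $7,525 − $4,959.60 = $2,565.40. Insurer: $13,400 − $2,565.40 = $10,834.60.

$10,834.60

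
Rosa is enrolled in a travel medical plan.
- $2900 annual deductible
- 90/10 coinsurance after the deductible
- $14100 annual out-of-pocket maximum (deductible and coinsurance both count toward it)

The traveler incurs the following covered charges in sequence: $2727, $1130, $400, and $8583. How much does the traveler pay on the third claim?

$40

#1 ($2727): all of it applies to the deductible. Traveler pays $2727; OOP now $2727.
#2 ($1130): deductible takes $173, $957 remains; coinsurance $957 × 10% = $95.70. Cost to traveler: $268.70. OOP to date $2995.70.
#3 ($400): deductible already satisfied, so traveler's share is 10% × $400 = $40. Traveler pays $40; OOP now $3035.70.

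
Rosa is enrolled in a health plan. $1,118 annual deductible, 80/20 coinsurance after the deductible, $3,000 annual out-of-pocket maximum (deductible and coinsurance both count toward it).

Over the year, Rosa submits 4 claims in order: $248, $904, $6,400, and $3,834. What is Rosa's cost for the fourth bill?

Bill 1, $248: all of it applies to the deductible. Patient pays $248; OOP now $248.
Bill 2, $904: $870 to deductible, leaving $34; 20% of $34 = $6.80. Patient owes $876.80 (running OOP $1,124.80).
Bill 3, $6,400: 20% coinsurance on $6,400 = $1,280. Patient owes $1,280 (running OOP $2,404.80).
Bill 4, $3,834: deductible met; 20% of $3,834 = $766.80. Adding that to $2,404.80 gives $3,171.60, past the $3,000 cap; patient pays only $3,000 − $2,404.80 = $595.20.

$595.20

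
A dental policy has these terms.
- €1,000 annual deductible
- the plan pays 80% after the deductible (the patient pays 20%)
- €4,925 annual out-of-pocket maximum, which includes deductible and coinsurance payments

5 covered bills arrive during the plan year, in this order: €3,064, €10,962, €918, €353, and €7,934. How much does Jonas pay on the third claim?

€183.60

Claim 1 — €3,064: €1,000 finishes the deductible; €2,064 goes to coinsurance; coinsurance €2,064 × 20% = €412.80. Patient owes €1,412.80 (running OOP €1,412.80).
Claim 2 — €10,962: 20% coinsurance on €10,962 = €2,192.40. Patient pays €2,192.40; OOP now €3,605.20.
Claim 3 — €918: deductible already satisfied, so patient's share is 20% × €918 = €183.60. Patient pays €183.60; OOP now €3,788.80.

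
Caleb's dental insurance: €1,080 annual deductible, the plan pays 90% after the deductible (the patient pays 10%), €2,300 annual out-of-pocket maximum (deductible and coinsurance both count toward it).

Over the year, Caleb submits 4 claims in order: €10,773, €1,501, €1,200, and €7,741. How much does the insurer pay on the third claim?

Claim 1 — €10,773: €1,080 finishes the deductible; €9,693 goes to coinsurance; 10% of €9,693 = €969.30. Patient owes €2,049.30 (running OOP €2,049.30). Insurer: €10,773 − €2,049.30 = €8,723.70.
Claim 2 — €1,501: 10% coinsurance on €1,501 = €150.10. Patient pays €150.10; OOP now €2,199.40. Plan pays €1,501 − €150.10 = €1,350.90.
Claim 3 — €1,200: deductible met; 10% of €1,200 = €120. Adding that to €2,199.40 gives €2,319.40, past the €2,300 cap; patient pays only €2,300 − €2,199.40 = €100.60. Insurer: €1,200 − €100.60 = €1,099.40.

€1,099.40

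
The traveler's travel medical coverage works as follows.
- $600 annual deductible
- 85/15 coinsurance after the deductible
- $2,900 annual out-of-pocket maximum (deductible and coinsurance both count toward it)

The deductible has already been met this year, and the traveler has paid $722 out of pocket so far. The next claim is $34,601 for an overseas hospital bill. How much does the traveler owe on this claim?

With the deductible met, the entire $34,601 is subject to coinsurance.
Traveler's 15% share of $34,601 is $5,190.15.
Year-to-date out-of-pocket would reach $722 + $5,190.15 = $5,912.15, above the $2,900 maximum, so the traveler pays only $2,900 − $722 = $2,178.

$2,178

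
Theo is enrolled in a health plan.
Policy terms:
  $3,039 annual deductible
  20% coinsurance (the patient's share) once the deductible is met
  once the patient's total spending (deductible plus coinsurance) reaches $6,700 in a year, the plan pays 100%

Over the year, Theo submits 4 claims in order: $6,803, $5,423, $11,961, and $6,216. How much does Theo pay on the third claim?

Claim 1 — $6,803: $3,039 finishes the deductible; $3,764 goes to coinsurance; patient's 20% is $752.80. Patient owes $3,791.80 (running OOP $3,791.80).
Claim 2 — $5,423: deductible met; 20% of $5,423 = $1,084.60. Cost to patient: $1,084.60. OOP to date $4,876.40.
Claim 3 — $11,961: 20% coinsurance on $11,961 = $2,392.20. That would push OOP to $7,268.60, over the $6,700 cap, so patient pays $6,700 − $4,876.40 = $1,823.60.

$1,823.60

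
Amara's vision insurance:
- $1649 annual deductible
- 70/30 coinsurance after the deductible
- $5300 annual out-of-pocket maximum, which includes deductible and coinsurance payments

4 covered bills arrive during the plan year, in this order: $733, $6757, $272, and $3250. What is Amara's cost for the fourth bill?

$975

Claim 1 — $733: all of it applies to the deductible. Member pays $733; OOP now $733.
Claim 2 — $6757: deductible takes $916, $5841 remains; member's 30% is $1752.30. Member owes $2668.30 (running OOP $3401.30).
Claim 3 — $272: 30% coinsurance on $272 = $81.60. Member pays $81.60; OOP now $3482.90.
Claim 4 — $3250: deductible met; 30% of $3250 = $975. Cost to member: $975. OOP to date $4457.90.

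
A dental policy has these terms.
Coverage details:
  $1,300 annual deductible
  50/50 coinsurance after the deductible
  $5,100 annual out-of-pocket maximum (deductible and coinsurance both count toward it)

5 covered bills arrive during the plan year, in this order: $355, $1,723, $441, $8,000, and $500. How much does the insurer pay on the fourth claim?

#1 ($355): all of it applies to the deductible. Patient owes $355 (running OOP $355). Plan pays $355 − $355 = $0.
#2 ($1,723): $945 finishes the deductible; $778 goes to coinsurance; patient's 50% is $389. Patient pays $1,334; OOP now $1,689. Plan pays $1,723 − $1,334 = $389.
#3 ($441): 50% coinsurance on $441 = $220.50. Patient owes $220.50 (running OOP $1,909.50). Plan pays $441 − $220.50 = $220.50.
#4 ($8,000): deductible met; 50% of $8,000 = $4,000. OOP would hit $5,909.50 > $5,100, so the cap limits the patient to $5,100 − $1,909.50 = $3,190.50. Insurer: $8,000 − $3,190.50 = $4,809.50.

$4,809.50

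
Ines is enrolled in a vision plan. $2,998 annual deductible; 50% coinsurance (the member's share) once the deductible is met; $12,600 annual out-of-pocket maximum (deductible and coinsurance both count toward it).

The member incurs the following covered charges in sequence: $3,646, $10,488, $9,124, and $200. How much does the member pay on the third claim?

$4,034

Bill 1, $3,646: $2,998 finishes the deductible; $648 goes to coinsurance; 50% of $648 = $324. Member pays $3,322; OOP now $3,322.
Bill 2, $10,488: deductible already satisfied, so member's share is 50% × $10,488 = $5,244. Member pays $5,244; OOP now $8,566.
Bill 3, $9,124: deductible already satisfied, so member's share is 50% × $9,124 = $4,562. OOP would hit $13,128 > $12,600, so the cap limits the member to $12,600 − $8,566 = $4,034.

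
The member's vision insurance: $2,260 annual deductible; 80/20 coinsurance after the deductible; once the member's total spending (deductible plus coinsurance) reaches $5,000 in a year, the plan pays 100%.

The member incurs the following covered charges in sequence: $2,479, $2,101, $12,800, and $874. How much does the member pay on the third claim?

$2,276

Claim 1 ($2,479): $2,260 finishes the deductible; $219 goes to coinsurance; 20% of $219 = $43.80. Cost to member: $2,303.80. OOP to date $2,303.80.
Claim 2 ($2,101): deductible already satisfied, so member's share is 20% × $2,101 = $420.20. Cost to member: $420.20. OOP to date $2,724.
Claim 3 ($12,800): 20% coinsurance on $12,800 = $2,560. Adding that to $2,724 gives $5,284, past the $5,000 cap; member pays only $5,000 − $2,724 = $2,276.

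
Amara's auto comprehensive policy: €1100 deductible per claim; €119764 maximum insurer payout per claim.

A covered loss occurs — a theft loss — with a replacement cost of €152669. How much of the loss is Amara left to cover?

€32905

Subtract the deductible: €152669 − €1100 = €151569.
The €119764 per-incident cap binds; insurer pays €119764.
Policyholder's share is the uncovered remainder: €152669 − €119764 = €32905.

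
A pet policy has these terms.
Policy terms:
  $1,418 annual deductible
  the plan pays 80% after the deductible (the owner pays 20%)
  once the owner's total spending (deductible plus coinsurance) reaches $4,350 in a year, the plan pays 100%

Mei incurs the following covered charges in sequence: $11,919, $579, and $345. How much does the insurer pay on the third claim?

$276

#1 ($11,919): deductible takes $1,418, $10,501 remains; owner's 20% is $2,100.20. Owner pays $3,518.20; OOP now $3,518.20. Insurer: $11,919 − $3,518.20 = $8,400.80.
#2 ($579): deductible met; 20% of $579 = $115.80. Owner pays $115.80; OOP now $3,634. Insurer: $579 − $115.80 = $463.20.
#3 ($345): deductible already satisfied, so owner's share is 20% × $345 = $69. Owner pays $69; OOP now $3,703. Insurer: $345 − $69 = $276.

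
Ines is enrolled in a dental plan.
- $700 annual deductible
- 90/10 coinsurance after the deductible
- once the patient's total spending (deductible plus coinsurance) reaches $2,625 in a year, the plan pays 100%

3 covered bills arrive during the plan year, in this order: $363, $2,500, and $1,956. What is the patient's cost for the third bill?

$195.60

#1 ($363): all of it applies to the deductible. Patient pays $363; OOP now $363.
#2 ($2,500): $337 to deductible, leaving $2,163; patient's 10% is $216.30. Patient owes $553.30 (running OOP $916.30).
#3 ($1,956): deductible met; 10% of $1,956 = $195.60. Cost to patient: $195.60. OOP to date $1,111.90.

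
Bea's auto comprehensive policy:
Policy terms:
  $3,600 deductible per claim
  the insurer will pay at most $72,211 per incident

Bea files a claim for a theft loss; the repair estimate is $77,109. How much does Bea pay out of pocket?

$4,898

After the deductible, $77,109 − $3,600 = $73,509 remains.
$73,509 exceeds the $72,211 limit, so the insurer pays the limit: $72,211.
The policyholder bears the rest of the original loss: $77,109 − $72,211 = $4,898.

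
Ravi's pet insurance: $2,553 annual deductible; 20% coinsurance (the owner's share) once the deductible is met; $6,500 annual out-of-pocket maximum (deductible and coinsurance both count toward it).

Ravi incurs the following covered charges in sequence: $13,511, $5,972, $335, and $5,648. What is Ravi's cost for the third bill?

#1 ($13,511): deductible takes $2,553, $10,958 remains; 20% of $10,958 = $2,191.60. Cost to owner: $4,744.60. OOP to date $4,744.60.
#2 ($5,972): deductible already satisfied, so owner's share is 20% × $5,972 = $1,194.40. Cost to owner: $1,194.40. OOP to date $5,939.
#3 ($335): deductible already satisfied, so owner's share is 20% × $335 = $67. Owner pays $67; OOP now $6,006.

$67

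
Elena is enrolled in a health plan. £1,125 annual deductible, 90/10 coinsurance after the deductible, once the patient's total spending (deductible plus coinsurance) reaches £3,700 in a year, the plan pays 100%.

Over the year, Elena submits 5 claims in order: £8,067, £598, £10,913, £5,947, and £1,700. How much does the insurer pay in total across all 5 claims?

Claim 1 (£8,067): £1,125 to deductible, leaving £6,942; 10% of £6,942 = £694.20. Patient owes £1,819.20 (running OOP £1,819.20). Insurer: £8,067 − £1,819.20 = £6,247.80.
Claim 2 (£598): deductible already satisfied, so patient's share is 10% × £598 = £59.80. Patient pays £59.80; OOP now £1,879. Insurer: £598 − £59.80 = £538.20.
Claim 3 (£10,913): deductible already satisfied, so patient's share is 10% × £10,913 = £1,091.30. Patient owes £1,091.30 (running OOP £2,970.30). Insurer: £10,913 − £1,091.30 = £9,821.70.
Claim 4 (£5,947): deductible met; 10% of £5,947 = £594.70. Cost to patient: £594.70. OOP to date £3,565. Insurer: £5,947 − £594.70 = £5,352.30.
Claim 5 (£1,700): 10% coinsurance on £1,700 = £170. That would push OOP to £3,735, over the £3,700 cap, so patient pays £3,700 − £3,565 = £135. Plan pays £1,700 − £135 = £1,565.
Insurer total = bills − patient's total = £27,225 − £3,700 = £23,525.

£23,525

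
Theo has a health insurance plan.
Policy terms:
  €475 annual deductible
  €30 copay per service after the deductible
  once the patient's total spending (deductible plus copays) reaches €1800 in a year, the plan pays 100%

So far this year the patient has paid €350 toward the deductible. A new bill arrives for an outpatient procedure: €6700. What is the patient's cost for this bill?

€155

Deductible still to meet: €475 − €350 = €125.
The remaining €6575 (= €6700 − €125) moves to the copay.
Copay on this service: €30.
So the patient owes €125 + €30 = €155 before any cap.
Cumulative spending €350 + €155 = €505 stays under the €1800 maximum.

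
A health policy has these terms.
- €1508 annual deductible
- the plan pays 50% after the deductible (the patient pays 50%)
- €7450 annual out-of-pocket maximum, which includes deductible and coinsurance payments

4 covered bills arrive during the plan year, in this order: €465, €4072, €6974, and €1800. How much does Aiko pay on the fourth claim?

€900

#1 (€465): entire amount goes to the deductible. Patient owes €465 (running OOP €465).
#2 (€4072): €1043 to deductible, leaving €3029; 50% of €3029 = €1514.50. Patient owes €2557.50 (running OOP €3022.50).
#3 (€6974): 50% coinsurance on €6974 = €3487. Cost to patient: €3487. OOP to date €6509.50.
#4 (€1800): deductible met; 50% of €1800 = €900. Cost to patient: €900. OOP to date €7409.50.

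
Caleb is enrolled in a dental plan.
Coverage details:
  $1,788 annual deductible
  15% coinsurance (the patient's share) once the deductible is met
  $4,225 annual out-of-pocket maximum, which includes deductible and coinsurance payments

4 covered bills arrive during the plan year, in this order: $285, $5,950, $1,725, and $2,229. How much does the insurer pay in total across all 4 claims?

Claim 1 ($285): fully absorbed by the deductible. Patient pays $285; OOP now $285. Insurer: $285 − $285 = $0.
Claim 2 ($5,950): $1,503 finishes the deductible; $4,447 goes to coinsurance; 15% of $4,447 = $667.05. Cost to patient: $2,170.05. OOP to date $2,455.05. Insurer: $5,950 − $2,170.05 = $3,779.95.
Claim 3 ($1,725): 15% coinsurance on $1,725 = $258.75. Cost to patient: $258.75. OOP to date $2,713.80. Plan pays $1,725 − $258.75 = $1,466.25.
Claim 4 ($2,229): deductible met; 15% of $2,229 = $334.35. Cost to patient: $334.35. OOP to date $3,048.15. Insurer: $2,229 − $334.35 = $1,894.65.
Insurer total = bills − patient's total = $10,189 − $3,048.15 = $7,140.85.

$7,140.85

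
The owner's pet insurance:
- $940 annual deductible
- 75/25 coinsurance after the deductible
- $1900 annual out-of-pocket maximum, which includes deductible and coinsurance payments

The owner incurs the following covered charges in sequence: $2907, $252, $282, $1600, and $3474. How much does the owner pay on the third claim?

$70.50

#1 ($2907): $940 to deductible, leaving $1967; coinsurance $1967 × 25% = $491.75. Owner pays $1431.75; OOP now $1431.75.
#2 ($252): deductible already satisfied, so owner's share is 25% × $252 = $63. Owner pays $63; OOP now $1494.75.
#3 ($282): 25% coinsurance on $282 = $70.50. Cost to owner: $70.50. OOP to date $1565.25.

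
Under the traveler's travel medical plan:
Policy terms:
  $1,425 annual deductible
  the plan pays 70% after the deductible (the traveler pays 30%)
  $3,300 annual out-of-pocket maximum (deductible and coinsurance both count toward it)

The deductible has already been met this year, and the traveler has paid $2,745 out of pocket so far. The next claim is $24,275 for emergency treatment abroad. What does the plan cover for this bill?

The deductible is already satisfied, so the full bill goes to coinsurance.
30% of $24,275 = $7,282.50 falls to the traveler.
Year-to-date out-of-pocket would reach $2,745 + $7,282.50 = $10,027.50, above the $3,300 maximum, so the traveler pays only $3,300 − $2,745 = $555.
The insurer covers the remainder: $24,275 − $555 = $23,720.

$23,720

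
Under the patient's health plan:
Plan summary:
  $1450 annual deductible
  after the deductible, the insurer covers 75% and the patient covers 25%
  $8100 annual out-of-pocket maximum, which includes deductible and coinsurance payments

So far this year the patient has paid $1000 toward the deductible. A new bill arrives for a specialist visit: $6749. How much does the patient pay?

$2024.75

Deductible still to meet: $1450 − $1000 = $450.
After the $450 deductible portion, $6749 − $450 = $6299 is subject to coinsurance.
Patient's 25% share of $6299 is $1574.75.
That puts the patient's cost at $450 + $1574.75 = $2024.75 before any cap.
Total out-of-pocket so far would be $1000 + $2024.75 = $3024.75, below the $8100 cap — no reduction.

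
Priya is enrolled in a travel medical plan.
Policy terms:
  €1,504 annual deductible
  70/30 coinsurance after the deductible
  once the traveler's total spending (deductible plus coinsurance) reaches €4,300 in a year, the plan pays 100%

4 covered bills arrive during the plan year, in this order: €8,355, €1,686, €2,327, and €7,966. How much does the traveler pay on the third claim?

Claim 1 — €8,355: €1,504 finishes the deductible; €6,851 goes to coinsurance; coinsurance €6,851 × 30% = €2,055.30. Traveler owes €3,559.30 (running OOP €3,559.30).
Claim 2 — €1,686: 30% coinsurance on €1,686 = €505.80. Traveler owes €505.80 (running OOP €4,065.10).
Claim 3 — €2,327: 30% coinsurance on €2,327 = €698.10. Adding that to €4,065.10 gives €4,763.20, past the €4,300 cap; traveler pays only €4,300 − €4,065.10 = €234.90.

€234.90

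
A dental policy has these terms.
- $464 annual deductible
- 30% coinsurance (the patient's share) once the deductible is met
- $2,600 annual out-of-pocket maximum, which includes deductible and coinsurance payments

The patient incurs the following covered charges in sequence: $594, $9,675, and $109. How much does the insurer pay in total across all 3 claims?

$7,778

Claim 1 — $594: deductible takes $464, $130 remains; patient's 30% is $39. Patient pays $503; OOP now $503. Insurer: $594 − $503 = $91.
Claim 2 — $9,675: 30% coinsurance on $9,675 = $2,902.50. Adding that to $503 gives $3,405.50, past the $2,600 cap; patient pays only $2,600 − $503 = $2,097. Plan pays $9,675 − $2,097 = $7,578.
Claim 3 — $109: deductible met; 30% of $109 = $32.70. OOP would hit $2,632.70 > $2,600, so the cap limits the patient to $2,600 − $2,600 = $0. Plan pays $109 − $0 = $109.
Insurer total: $91 + $7,578 + $109 = $7,778.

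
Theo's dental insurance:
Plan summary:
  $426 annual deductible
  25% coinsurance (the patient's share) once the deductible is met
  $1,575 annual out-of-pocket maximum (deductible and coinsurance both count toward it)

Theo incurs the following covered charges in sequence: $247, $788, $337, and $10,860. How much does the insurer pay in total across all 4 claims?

$10,657

Claim 1 — $247: entire amount goes to the deductible. Cost to patient: $247. OOP to date $247. Insurer: $247 − $247 = $0.
Claim 2 — $788: $179 finishes the deductible; $609 goes to coinsurance; patient's 25% is $152.25. Patient pays $331.25; OOP now $578.25. Plan pays $788 − $331.25 = $456.75.
Claim 3 — $337: 25% coinsurance on $337 = $84.25. Patient pays $84.25; OOP now $662.50. Insurer: $337 − $84.25 = $252.75.
Claim 4 — $10,860: deductible met; 25% of $10,860 = $2,715. OOP would hit $3,377.50 > $1,575, so the cap limits the patient to $1,575 − $662.50 = $912.50. Plan pays $10,860 − $912.50 = $9,947.50.
Insurer total: $0 + $456.75 + $252.75 + $9,947.50 = $10,657.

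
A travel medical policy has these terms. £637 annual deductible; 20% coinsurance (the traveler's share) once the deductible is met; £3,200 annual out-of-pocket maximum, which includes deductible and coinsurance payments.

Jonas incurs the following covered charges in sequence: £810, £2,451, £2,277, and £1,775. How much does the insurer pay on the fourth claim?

Claim 1 — £810: £637 finishes the deductible; £173 goes to coinsurance; 20% of £173 = £34.60. Traveler pays £671.60; OOP now £671.60. Plan pays £810 − £671.60 = £138.40.
Claim 2 — £2,451: deductible already satisfied, so traveler's share is 20% × £2,451 = £490.20. Cost to traveler: £490.20. OOP to date £1,161.80. Insurer: £2,451 − £490.20 = £1,960.80.
Claim 3 — £2,277: deductible already satisfied, so traveler's share is 20% × £2,277 = £455.40. Traveler owes £455.40 (running OOP £1,617.20). Insurer: £2,277 − £455.40 = £1,821.60.
Claim 4 — £1,775: 20% coinsurance on £1,775 = £355. Traveler pays £355; OOP now £1,972.20. Insurer: £1,775 − £355 = £1,420.

£1,420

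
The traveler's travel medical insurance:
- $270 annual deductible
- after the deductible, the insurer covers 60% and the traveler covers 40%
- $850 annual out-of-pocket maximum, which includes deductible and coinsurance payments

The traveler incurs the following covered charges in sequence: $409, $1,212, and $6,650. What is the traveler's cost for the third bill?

Claim 1 ($409): $270 to deductible, leaving $139; 40% of $139 = $55.60. Traveler pays $325.60; OOP now $325.60.
Claim 2 ($1,212): deductible already satisfied, so traveler's share is 40% × $1,212 = $484.80. Cost to traveler: $484.80. OOP to date $810.40.
Claim 3 ($6,650): 40% coinsurance on $6,650 = $2,660. Adding that to $810.40 gives $3,470.40, past the $850 cap; traveler pays only $850 − $810.40 = $39.60.

$39.60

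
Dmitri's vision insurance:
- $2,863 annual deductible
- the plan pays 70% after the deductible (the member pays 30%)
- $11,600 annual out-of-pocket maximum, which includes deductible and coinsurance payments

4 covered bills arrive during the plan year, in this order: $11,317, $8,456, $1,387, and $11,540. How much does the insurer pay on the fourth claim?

$8,292.10

Bill 1, $11,317: $2,863 to deductible, leaving $8,454; 30% of $8,454 = $2,536.20. Member owes $5,399.20 (running OOP $5,399.20). Plan pays $11,317 − $5,399.20 = $5,917.80.
Bill 2, $8,456: deductible already satisfied, so member's share is 30% × $8,456 = $2,536.80. Member owes $2,536.80 (running OOP $7,936). Insurer: $8,456 − $2,536.80 = $5,919.20.
Bill 3, $1,387: 30% coinsurance on $1,387 = $416.10. Member owes $416.10 (running OOP $8,352.10). Plan pays $1,387 − $416.10 = $970.90.
Bill 4, $11,540: deductible met; 30% of $11,540 = $3,462. OOP would hit $11,814.10 > $11,600, so the cap limits the member to $11,600 − $8,352.10 = $3,247.90. Plan pays $11,540 − $3,247.90 = $8,292.10.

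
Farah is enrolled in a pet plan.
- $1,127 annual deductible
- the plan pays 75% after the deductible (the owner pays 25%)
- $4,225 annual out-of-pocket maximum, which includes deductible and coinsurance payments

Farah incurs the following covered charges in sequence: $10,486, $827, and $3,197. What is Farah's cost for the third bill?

#1 ($10,486): deductible takes $1,127, $9,359 remains; owner's 25% is $2,339.75. Owner pays $3,466.75; OOP now $3,466.75.
#2 ($827): deductible already satisfied, so owner's share is 25% × $827 = $206.75. Owner owes $206.75 (running OOP $3,673.50).
#3 ($3,197): deductible already satisfied, so owner's share is 25% × $3,197 = $799.25. Adding that to $3,673.50 gives $4,472.75, past the $4,225 cap; owner pays only $4,225 − $3,673.50 = $551.50.

$551.50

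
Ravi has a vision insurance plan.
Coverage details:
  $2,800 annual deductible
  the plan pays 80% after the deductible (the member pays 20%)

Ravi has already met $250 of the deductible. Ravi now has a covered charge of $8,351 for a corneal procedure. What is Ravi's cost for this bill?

$3,710.20

$250 of the $2,800 deductible is already met, leaving $2,550.
That leaves $8,351 − $2,550 = $5,801 for coinsurance.
Coinsurance: $5,801 × 20% = $1,160.20.
Member responsibility: $2,550 + $1,160.20 = $3,710.20.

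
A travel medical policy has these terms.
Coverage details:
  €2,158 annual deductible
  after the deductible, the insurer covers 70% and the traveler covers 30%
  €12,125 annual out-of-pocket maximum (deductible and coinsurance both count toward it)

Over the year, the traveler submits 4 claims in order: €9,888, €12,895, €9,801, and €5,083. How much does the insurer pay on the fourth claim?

#1 (€9,888): deductible takes €2,158, €7,730 remains; 30% of €7,730 = €2,319. Traveler pays €4,477; OOP now €4,477. Insurer: €9,888 − €4,477 = €5,411.
#2 (€12,895): deductible already satisfied, so traveler's share is 30% × €12,895 = €3,868.50. Traveler pays €3,868.50; OOP now €8,345.50. Plan pays €12,895 − €3,868.50 = €9,026.50.
#3 (€9,801): deductible met; 30% of €9,801 = €2,940.30. Cost to traveler: €2,940.30. OOP to date €11,285.80. Plan pays €9,801 − €2,940.30 = €6,860.70.
#4 (€5,083): 30% coinsurance on €5,083 = €1,524.90. That would push OOP to €12,810.70, over the €12,125 cap, so traveler pays €12,125 − €11,285.80 = €839.20. Plan pays €5,083 − €839.20 = €4,243.80.

€4,243.80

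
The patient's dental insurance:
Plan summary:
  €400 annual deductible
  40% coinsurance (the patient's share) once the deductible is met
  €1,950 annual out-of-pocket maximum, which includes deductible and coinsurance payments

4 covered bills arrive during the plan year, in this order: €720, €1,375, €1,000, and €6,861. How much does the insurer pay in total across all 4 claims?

Claim 1 (€720): €400 to deductible, leaving €320; patient's 40% is €128. Patient pays €528; OOP now €528. Insurer: €720 − €528 = €192.
Claim 2 (€1,375): deductible met; 40% of €1,375 = €550. Patient pays €550; OOP now €1,078. Insurer: €1,375 − €550 = €825.
Claim 3 (€1,000): deductible already satisfied, so patient's share is 40% × €1,000 = €400. Patient owes €400 (running OOP €1,478). Insurer: €1,000 − €400 = €600.
Claim 4 (€6,861): 40% coinsurance on €6,861 = €2,744.40. That would push OOP to €4,222.40, over the €1,950 cap, so patient pays €1,950 − €1,478 = €472. Plan pays €6,861 − €472 = €6,389.
Insurer total: €192 + €825 + €600 + €6,389 = €8,006.

€8,006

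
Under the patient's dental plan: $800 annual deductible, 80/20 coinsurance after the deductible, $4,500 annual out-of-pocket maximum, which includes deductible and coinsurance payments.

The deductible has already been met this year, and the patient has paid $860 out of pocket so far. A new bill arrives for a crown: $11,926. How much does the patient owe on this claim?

With the deductible met, the entire $11,926 is subject to coinsurance.
Patient's 20% share of $11,926 is $2,385.20.
Cumulative spending $860 + $2,385.20 = $3,245.20 stays under the $4,500 maximum.

$2,385.20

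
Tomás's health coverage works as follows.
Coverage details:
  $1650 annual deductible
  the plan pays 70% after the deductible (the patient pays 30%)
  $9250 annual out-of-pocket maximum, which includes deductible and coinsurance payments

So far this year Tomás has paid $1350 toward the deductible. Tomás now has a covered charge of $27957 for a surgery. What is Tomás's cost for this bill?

Deductible still to meet: $1650 − $1350 = $300.
That leaves $27957 − $300 = $27657 for coinsurance.
Coinsurance: $27657 × 30% = $8297.10.
Patient responsibility before any cap: $300 + $8297.10 = $8597.10.
That would bring total out-of-pocket to $9947.10, past the $9250 cap. The patient is capped at $9250 − $1350 = $7900 on this claim.

$7900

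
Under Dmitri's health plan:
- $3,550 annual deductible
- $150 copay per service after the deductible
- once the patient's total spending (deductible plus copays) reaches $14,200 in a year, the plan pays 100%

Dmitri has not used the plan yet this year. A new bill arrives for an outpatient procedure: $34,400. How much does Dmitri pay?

The full $3,550 deductible is still open; $3,550 of this bill applies to it.
The remaining $30,850 (= $34,400 − $3,550) moves to the copay.
Copay on this service: $150.
That puts the patient's cost at $3,550 + $150 = $3,700 before any cap.
Total out-of-pocket so far would be $0 + $3,700 = $3,700, below the $14,200 cap — no reduction.

$3,700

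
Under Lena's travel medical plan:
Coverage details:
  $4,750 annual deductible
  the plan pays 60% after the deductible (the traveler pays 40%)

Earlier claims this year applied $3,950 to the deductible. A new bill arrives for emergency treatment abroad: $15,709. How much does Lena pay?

$6,763.60

Deductible still to meet: $4,750 − $3,950 = $800.
That leaves $15,709 − $800 = $14,909 for coinsurance.
Traveler's 40% share of $14,909 is $5,963.60.
That puts the traveler's cost at $800 + $5,963.60 = $6,763.60.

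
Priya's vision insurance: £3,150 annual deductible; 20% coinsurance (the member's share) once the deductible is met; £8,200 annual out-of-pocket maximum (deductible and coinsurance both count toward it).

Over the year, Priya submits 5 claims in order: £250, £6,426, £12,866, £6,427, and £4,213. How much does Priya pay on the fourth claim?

Claim 1 (£250): entire amount goes to the deductible. Cost to member: £250. OOP to date £250.
Claim 2 (£6,426): £2,900 to deductible, leaving £3,526; 20% of £3,526 = £705.20. Cost to member: £3,605.20. OOP to date £3,855.20.
Claim 3 (£12,866): deductible already satisfied, so member's share is 20% × £12,866 = £2,573.20. Member owes £2,573.20 (running OOP £6,428.40).
Claim 4 (£6,427): deductible met; 20% of £6,427 = £1,285.40. Member pays £1,285.40; OOP now £7,713.80.

£1,285.40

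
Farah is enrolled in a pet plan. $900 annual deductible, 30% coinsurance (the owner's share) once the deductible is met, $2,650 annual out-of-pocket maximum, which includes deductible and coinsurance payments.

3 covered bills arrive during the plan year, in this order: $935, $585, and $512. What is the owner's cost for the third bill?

#1 ($935): deductible takes $900, $35 remains; owner's 30% is $10.50. Cost to owner: $910.50. OOP to date $910.50.
#2 ($585): 30% coinsurance on $585 = $175.50. Owner pays $175.50; OOP now $1,086.
#3 ($512): deductible already satisfied, so owner's share is 30% × $512 = $153.60. Owner pays $153.60; OOP now $1,239.60.

$153.60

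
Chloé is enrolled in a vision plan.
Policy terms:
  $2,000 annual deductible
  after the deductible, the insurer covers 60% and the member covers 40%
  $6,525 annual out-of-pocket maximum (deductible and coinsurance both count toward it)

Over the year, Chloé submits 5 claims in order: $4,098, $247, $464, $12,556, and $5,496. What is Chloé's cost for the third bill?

$185.60

Claim 1 — $4,098: $2,000 finishes the deductible; $2,098 goes to coinsurance; 40% of $2,098 = $839.20. Cost to member: $2,839.20. OOP to date $2,839.20.
Claim 2 — $247: 40% coinsurance on $247 = $98.80. Member pays $98.80; OOP now $2,938.
Claim 3 — $464: deductible met; 40% of $464 = $185.60. Member owes $185.60 (running OOP $3,123.60).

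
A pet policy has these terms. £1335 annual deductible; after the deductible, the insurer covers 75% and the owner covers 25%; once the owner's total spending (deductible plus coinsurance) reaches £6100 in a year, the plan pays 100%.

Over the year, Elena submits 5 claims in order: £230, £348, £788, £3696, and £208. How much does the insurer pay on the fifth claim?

£156

Claim 1 (£230): fully absorbed by the deductible. Owner owes £230 (running OOP £230). Insurer: £230 − £230 = £0.
Claim 2 (£348): all of it applies to the deductible. Cost to owner: £348. OOP to date £578. Insurer: £348 − £348 = £0.
Claim 3 (£788): deductible takes £757, £31 remains; 25% of £31 = £7.75. Cost to owner: £764.75. OOP to date £1342.75. Insurer: £788 − £764.75 = £23.25.
Claim 4 (£3696): 25% coinsurance on £3696 = £924. Owner pays £924; OOP now £2266.75. Plan pays £3696 − £924 = £2772.
Claim 5 (£208): deductible already satisfied, so owner's share is 25% × £208 = £52. Owner pays £52; OOP now £2318.75. Plan pays £208 − £52 = £156.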